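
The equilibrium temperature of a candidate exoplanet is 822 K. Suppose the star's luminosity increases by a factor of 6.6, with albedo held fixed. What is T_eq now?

T_eq ∝ L^(1/4) · d^(−1/2).
T′ = 822 × 6.6^(1/4) = 1320 K.

T_eq ≈ 1320 K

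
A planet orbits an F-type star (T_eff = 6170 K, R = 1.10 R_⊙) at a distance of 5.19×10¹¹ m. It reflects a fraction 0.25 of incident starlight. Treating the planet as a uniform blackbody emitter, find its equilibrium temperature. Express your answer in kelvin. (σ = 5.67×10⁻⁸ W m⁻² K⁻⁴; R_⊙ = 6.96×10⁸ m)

T_eq ≈ 156 K

R_⋆ = 1.10 × 6.96×10⁸ = 7.66×10⁸ m.
L = 4πR_⋆²σT_⋆⁴ = 4π(7.66×10⁸)² × 5.67×10⁻⁸ × (6170)⁴ = 6.05×10²⁶ W.
S = L/(4πd²) = 179 W m⁻².
Energy balance: absorbed = emitted ⇒ πR²·S(1−A) = 4πR²·σT_eq⁴, so T_eq⁴ = S(1−A)/(4σ).
T_eq = [179 × 0.75 / (4 × 5.67×10⁻⁸)]^(1/4) = (5.91×10⁸)^(1/4) = 156 K.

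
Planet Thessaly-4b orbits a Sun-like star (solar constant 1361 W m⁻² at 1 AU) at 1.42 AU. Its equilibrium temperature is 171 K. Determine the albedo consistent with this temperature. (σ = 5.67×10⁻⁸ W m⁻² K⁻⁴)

A ≈ 0.71

Flux at 1.42 AU: S = 1361/1.42² = 675 W m⁻².
From T_eq⁴ = S(1−A)/(4σ): 1−A = 4σT_eq⁴/S.
1−A = 4 × 5.67×10⁻⁸ × (171)⁴ / 675 = 0.287.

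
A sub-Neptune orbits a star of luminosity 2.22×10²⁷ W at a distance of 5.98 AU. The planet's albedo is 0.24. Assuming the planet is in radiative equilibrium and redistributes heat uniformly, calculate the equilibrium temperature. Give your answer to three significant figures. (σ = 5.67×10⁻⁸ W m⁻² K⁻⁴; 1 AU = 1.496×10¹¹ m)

T_eq ≈ 165 K

d = 5.98 AU = 8.95×10¹¹ m.
Flux: S = L/(4πd²) = 2.22×10²⁷/(4π×(8.95×10¹¹)²) = 221 W m⁻².
Energy balance: absorbed = emitted ⇒ πR²·S(1−A) = 4πR²·σT_eq⁴, so T_eq⁴ = S(1−A)/(4σ).
T_eq = [221 × 0.76 / (4 × 5.67×10⁻⁸)]^(1/4) = (7.40×10⁸)^(1/4) = 165 K.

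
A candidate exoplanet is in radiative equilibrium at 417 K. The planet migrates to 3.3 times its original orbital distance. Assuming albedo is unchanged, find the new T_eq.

T_eq ∝ L^(1/4) · d^(−1/2).
T′ = 417 / 3.3^(1/2) = 230 K.

T_eq ≈ 230 K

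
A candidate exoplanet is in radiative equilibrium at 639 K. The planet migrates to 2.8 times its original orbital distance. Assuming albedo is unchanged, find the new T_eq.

T_eq ≈ 382 K

T_eq ∝ L^(1/4) · d^(−1/2).
T′ = 639 / 2.8^(1/2) = 382 K.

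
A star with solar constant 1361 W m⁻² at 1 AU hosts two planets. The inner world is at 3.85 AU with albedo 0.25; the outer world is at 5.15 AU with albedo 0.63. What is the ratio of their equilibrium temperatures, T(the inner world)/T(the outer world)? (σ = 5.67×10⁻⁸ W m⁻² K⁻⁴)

T_eq = [S₀(1−A)/(4σd²)]^(1/4), so T ∝ (1−A)^(1/4) / √d.
T₁ = [1361×0.75/(4×5.67×10⁻⁸×3.85²)]^(1/4) = 132.00 K.
T₂ = [1361×0.37/(4×5.67×10⁻⁸×5.15²)]^(1/4) = 95.65 K.

T₁/T₂ ≈ 1.380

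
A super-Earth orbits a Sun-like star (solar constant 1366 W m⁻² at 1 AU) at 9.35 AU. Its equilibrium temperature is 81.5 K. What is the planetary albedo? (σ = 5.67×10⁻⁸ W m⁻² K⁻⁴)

A ≈ 0.36

Flux at 9.35 AU: S = 1366/9.35² = 15.6 W m⁻².
From T_eq⁴ = S(1−A)/(4σ): 1−A = 4σT_eq⁴/S.
1−A = 4 × 5.67×10⁻⁸ × (81.5)⁴ / 15.6 = 0.640.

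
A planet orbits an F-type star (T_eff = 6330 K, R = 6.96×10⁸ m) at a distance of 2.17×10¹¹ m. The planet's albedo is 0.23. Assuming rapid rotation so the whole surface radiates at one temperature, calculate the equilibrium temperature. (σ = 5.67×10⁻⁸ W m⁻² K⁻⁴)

T_eq ≈ 237 K

L = 4πR_⋆²σT_⋆⁴ = 4π(6.96×10⁸)² × 5.67×10⁻⁸ × (6330)⁴ = 5.54×10²⁶ W.
S = L/(4πd²) = 936 W m⁻².
Energy balance: absorbed = emitted ⇒ πR²·S(1−A) = 4πR²·σT_eq⁴, so T_eq⁴ = S(1−A)/(4σ).
T_eq = [936 × 0.77 / (4 × 5.67×10⁻⁸)]^(1/4) = (3.18×10⁹)^(1/4) = 237 K.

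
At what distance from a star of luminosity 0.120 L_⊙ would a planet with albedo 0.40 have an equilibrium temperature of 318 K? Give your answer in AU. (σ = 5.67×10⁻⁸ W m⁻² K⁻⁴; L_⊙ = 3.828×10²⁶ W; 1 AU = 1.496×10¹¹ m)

L = 0.120 × 3.828×10²⁶ = 4.59×10²⁵ W.
From T_eq⁴ = L(1−A)/(16πσd²): d = √[L(1−A)/(16πσT_eq⁴)].
d = √[4.59×10²⁵ × 0.60 / (16π × 5.67×10⁻⁸ × (318)⁴)] = 3.08×10¹⁰ m = 0.206 AU.

d ≈ 0.206 AU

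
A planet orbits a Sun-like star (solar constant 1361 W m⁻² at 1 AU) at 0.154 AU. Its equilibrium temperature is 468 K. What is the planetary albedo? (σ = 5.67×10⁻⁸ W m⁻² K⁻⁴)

A ≈ 0.81

Flux at 0.154 AU: S = 1361/0.154² = 5.74×10⁴ W m⁻².
From T_eq⁴ = S(1−A)/(4σ): 1−A = 4σT_eq⁴/S.
1−A = 4 × 5.67×10⁻⁸ × (468)⁴ / 5.74×10⁴ = 0.190.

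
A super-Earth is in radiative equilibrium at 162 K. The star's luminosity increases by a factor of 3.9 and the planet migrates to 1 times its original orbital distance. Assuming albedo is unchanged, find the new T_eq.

T_eq ∝ L^(1/4) · d^(−1/2).
T′ = 162 × 3.9^(1/4) / 1^(1/2) = 228 K.

T_eq ≈ 228 K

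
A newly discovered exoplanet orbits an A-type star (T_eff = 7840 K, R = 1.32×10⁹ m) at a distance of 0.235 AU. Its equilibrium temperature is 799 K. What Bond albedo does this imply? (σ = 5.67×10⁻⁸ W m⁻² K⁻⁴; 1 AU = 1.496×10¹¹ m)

A ≈ 0.69

d = 0.235 AU = 3.52×10¹⁰ m.
L = 4πR_⋆²σT_⋆⁴ = 4π(1.32×10⁹)² × 5.67×10⁻⁸ × (7840)⁴ = 4.69×10²⁷ W.
S = L/(4πd²) = 3.02×10⁵ W m⁻².
From T_eq⁴ = S(1−A)/(4σ): 1−A = 4σT_eq⁴/S.
1−A = 4 × 5.67×10⁻⁸ × (799)⁴ / 3.02×10⁵ = 0.306.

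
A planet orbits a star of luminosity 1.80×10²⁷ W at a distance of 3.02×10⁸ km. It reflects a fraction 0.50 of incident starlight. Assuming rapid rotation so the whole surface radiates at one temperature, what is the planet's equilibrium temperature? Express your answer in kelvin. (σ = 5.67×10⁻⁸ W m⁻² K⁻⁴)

T_eq ≈ 243 K

d = 3.02×10⁸ km = 3.02×10¹¹ m.
Flux: S = L/(4πd²) = 1.80×10²⁷/(4π×(3.02×10¹¹)²) = 1570 W m⁻².
Energy balance: absorbed = emitted ⇒ πR²·S(1−A) = 4πR²·σT_eq⁴, so T_eq⁴ = S(1−A)/(4σ).
T_eq = [1570 × 0.50 / (4 × 5.67×10⁻⁸)]^(1/4) = (3.46×10⁹)^(1/4) = 243 K.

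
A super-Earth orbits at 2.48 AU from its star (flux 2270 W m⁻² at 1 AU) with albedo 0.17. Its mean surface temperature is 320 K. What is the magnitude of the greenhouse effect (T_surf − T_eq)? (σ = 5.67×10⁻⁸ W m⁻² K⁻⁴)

S = 2270/2.48² = 369.1 W m⁻².
T_eq = [S(1−A)/(4σ)]^(1/4) = [369.1×0.83/(4×5.67×10⁻⁸)]^(1/4) = 191.7 K.
ΔT = T_surf − T_eq = 320 − 191.7.

ΔT ≈ 128.3 K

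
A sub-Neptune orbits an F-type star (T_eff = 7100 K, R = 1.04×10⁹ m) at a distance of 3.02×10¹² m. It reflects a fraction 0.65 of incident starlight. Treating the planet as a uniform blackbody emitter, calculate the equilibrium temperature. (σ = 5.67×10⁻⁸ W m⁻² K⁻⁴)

T_eq ≈ 71.7 K

L = 4πR_⋆²σT_⋆⁴ = 4π(1.04×10⁹)² × 5.67×10⁻⁸ × (7100)⁴ = 1.96×10²⁷ W.
S = L/(4πd²) = 17.1 W m⁻².
Energy balance: absorbed = emitted ⇒ πR²·S(1−A) = 4πR²·σT_eq⁴, so T_eq⁴ = S(1−A)/(4σ).
T_eq = [17.1 × 0.35 / (4 × 5.67×10⁻⁸)]^(1/4) = (2.64×10⁷)^(1/4) = 71.7 K.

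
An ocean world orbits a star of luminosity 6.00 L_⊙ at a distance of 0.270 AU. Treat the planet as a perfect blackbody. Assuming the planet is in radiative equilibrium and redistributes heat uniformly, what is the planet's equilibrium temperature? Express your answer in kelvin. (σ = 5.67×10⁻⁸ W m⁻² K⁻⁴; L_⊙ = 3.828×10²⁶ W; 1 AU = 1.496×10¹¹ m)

d = 0.270 AU = 4.04×10¹⁰ m.
L = 6.00 × 3.828×10²⁶ = 2.30×10²⁷ W.
Flux: S = L/(4πd²) = 2.30×10²⁷/(4π×(4.04×10¹⁰)²) = 1.12×10⁵ W m⁻².
Energy balance: absorbed = emitted ⇒ πR²·S(1−A) = 4πR²·σT_eq⁴, so T_eq⁴ = S(1−A)/(4σ).
T_eq = [1.12×10⁵ × 1.00 / (4 × 5.67×10⁻⁸)]^(1/4) = (4.94×10¹¹)^(1/4) = 838 K.

T_eq ≈ 838 K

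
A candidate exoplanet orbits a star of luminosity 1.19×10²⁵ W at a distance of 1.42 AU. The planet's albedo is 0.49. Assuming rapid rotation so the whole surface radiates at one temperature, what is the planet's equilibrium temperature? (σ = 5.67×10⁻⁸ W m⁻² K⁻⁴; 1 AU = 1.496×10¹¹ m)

T_eq ≈ 82.9 K

d = 1.42 AU = 2.12×10¹¹ m.
Flux: S = L/(4πd²) = 1.19×10²⁵/(4π×(2.12×10¹¹)²) = 21.0 W m⁻².
Energy balance: absorbed = emitted ⇒ πR²·S(1−A) = 4πR²·σT_eq⁴, so T_eq⁴ = S(1−A)/(4σ).
T_eq = [21.0 × 0.51 / (4 × 5.67×10⁻⁸)]^(1/4) = (4.72×10⁷)^(1/4) = 82.9 K.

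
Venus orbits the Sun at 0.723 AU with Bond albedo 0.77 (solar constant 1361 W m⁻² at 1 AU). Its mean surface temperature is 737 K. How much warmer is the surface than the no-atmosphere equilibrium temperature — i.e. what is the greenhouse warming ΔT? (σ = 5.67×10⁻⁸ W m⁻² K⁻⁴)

S = 1361/0.723² = 2604 W m⁻².
T_eq = [S(1−A)/(4σ)]^(1/4) = [2604×0.23/(4×5.67×10⁻⁸)]^(1/4) = 226.7 K.
ΔT = T_surf − T_eq = 737 − 226.7.

ΔT ≈ 510.3 K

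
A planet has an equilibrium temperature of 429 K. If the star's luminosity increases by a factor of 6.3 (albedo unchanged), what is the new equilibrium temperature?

T_eq ≈ 680 K

T_eq ∝ L^(1/4) · d^(−1/2).
T′ = 429 × 6.3^(1/4) = 680 K.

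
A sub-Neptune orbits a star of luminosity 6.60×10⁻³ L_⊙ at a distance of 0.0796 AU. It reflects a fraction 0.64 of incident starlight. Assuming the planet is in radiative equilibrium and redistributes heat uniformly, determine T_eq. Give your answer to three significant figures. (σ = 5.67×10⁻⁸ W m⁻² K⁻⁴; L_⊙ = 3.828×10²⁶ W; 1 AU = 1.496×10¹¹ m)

d = 0.0796 AU = 1.19×10¹⁰ m.
L = 6.60×10⁻³ × 3.828×10²⁶ = 2.53×10²⁴ W.
Flux: S = L/(4πd²) = 2.53×10²⁴/(4π×(1.19×10¹⁰)²) = 1420 W m⁻².
Energy balance: absorbed = emitted ⇒ πR²·S(1−A) = 4πR²·σT_eq⁴, so T_eq⁴ = S(1−A)/(4σ).
T_eq = [1420 × 0.36 / (4 × 5.67×10⁻⁸)]^(1/4) = (2.25×10⁹)^(1/4) = 218 K.

T_eq ≈ 218 K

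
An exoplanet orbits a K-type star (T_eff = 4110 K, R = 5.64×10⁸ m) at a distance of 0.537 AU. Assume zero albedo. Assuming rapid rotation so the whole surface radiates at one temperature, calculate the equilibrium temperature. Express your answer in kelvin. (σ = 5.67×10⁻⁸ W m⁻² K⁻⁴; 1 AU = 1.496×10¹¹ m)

d = 0.537 AU = 8.03×10¹⁰ m.
L = 4πR_⋆²σT_⋆⁴ = 4π(5.64×10⁸)² × 5.67×10⁻⁸ × (4110)⁴ = 6.47×10²⁵ W.
S = L/(4πd²) = 797 W m⁻².
Energy balance: absorbed = emitted ⇒ πR²·S(1−A) = 4πR²·σT_eq⁴, so T_eq⁴ = S(1−A)/(4σ).
T_eq = [797 × 1.00 / (4 × 5.67×10⁻⁸)]^(1/4) = (3.52×10⁹)^(1/4) = 244 K.

T_eq ≈ 244 K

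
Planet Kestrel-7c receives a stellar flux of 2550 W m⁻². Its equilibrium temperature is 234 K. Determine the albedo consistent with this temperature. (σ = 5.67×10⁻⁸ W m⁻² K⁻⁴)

A ≈ 0.73

From T_eq⁴ = S(1−A)/(4σ): 1−A = 4σT_eq⁴/S.
1−A = 4 × 5.67×10⁻⁸ × (234)⁴ / 2550 = 0.267.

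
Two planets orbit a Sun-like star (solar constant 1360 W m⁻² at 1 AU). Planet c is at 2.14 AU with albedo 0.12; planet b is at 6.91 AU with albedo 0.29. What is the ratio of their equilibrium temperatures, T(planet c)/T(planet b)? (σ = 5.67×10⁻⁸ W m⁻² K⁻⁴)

T_eq = [S₀(1−A)/(4σd²)]^(1/4), so T ∝ (1−A)^(1/4) / √d.
T₁ = [1360×0.88/(4×5.67×10⁻⁸×2.14²)]^(1/4) = 184.24 K.
T₂ = [1360×0.71/(4×5.67×10⁻⁸×6.91²)]^(1/4) = 97.17 K.

T₁/T₂ ≈ 1.896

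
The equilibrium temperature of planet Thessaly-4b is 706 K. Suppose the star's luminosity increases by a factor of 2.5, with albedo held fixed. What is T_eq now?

T_eq ∝ L^(1/4) · d^(−1/2).
T′ = 706 × 2.5^(1/4) = 888 K.

T_eq ≈ 888 K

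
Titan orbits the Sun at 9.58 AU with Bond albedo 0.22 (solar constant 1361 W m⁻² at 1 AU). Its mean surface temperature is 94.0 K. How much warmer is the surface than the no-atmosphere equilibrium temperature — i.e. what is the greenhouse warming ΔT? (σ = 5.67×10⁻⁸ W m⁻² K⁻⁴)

ΔT ≈ 9.5 K

S = 1361/9.58² = 14.83 W m⁻².
T_eq = [S(1−A)/(4σ)]^(1/4) = [14.83×0.78/(4×5.67×10⁻⁸)]^(1/4) = 84.5 K.
ΔT = T_surf − T_eq = 94 − 84.5.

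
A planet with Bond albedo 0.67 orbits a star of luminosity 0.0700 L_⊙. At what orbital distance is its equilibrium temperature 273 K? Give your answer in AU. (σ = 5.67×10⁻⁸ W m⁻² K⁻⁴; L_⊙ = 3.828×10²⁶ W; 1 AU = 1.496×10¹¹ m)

L = 0.0700 × 3.828×10²⁶ = 2.68×10²⁵ W.
From T_eq⁴ = L(1−A)/(16πσd²): d = √[L(1−A)/(16πσT_eq⁴)].
d = √[2.68×10²⁵ × 0.33 / (16π × 5.67×10⁻⁸ × (273)⁴)] = 2.36×10¹⁰ m = 0.158 AU.

d ≈ 0.158 AU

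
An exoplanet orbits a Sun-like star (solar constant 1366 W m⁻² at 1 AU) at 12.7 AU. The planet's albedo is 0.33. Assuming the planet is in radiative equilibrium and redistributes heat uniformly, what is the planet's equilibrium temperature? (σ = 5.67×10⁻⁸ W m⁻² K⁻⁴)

Flux at 12.7 AU: S = 1366/12.7² = 8.47 W m⁻².
Energy balance: absorbed = emitted ⇒ πR²·S(1−A) = 4πR²·σT_eq⁴, so T_eq⁴ = S(1−A)/(4σ).
T_eq = [8.47 × 0.67 / (4 × 5.67×10⁻⁸)]^(1/4) = (2.50×10⁷)^(1/4) = 70.7 K.

T_eq ≈ 70.7 K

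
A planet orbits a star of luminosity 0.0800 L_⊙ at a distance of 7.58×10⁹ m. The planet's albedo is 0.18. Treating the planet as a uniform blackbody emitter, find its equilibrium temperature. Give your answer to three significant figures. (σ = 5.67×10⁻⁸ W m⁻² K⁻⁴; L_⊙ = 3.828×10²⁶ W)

T_eq ≈ 626 K

L = 0.0800 × 3.828×10²⁶ = 3.06×10²⁵ W.
Flux: S = L/(4πd²) = 3.06×10²⁵/(4π×(7.58×10⁹)²) = 4.24×10⁴ W m⁻².
Energy balance: absorbed = emitted ⇒ πR²·S(1−A) = 4πR²·σT_eq⁴, so T_eq⁴ = S(1−A)/(4σ).
T_eq = [4.24×10⁴ × 0.82 / (4 × 5.67×10⁻⁸)]^(1/4) = (1.53×10¹¹)^(1/4) = 626 K.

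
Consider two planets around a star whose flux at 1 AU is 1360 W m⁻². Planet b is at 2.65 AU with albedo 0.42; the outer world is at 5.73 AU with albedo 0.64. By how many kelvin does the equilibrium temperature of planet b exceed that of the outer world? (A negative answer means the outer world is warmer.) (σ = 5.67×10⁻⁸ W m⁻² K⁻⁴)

ΔT ≈ 59.1 K

T_eq = [S₀(1−A)/(4σd²)]^(1/4), so T ∝ (1−A)^(1/4) / √d.
T₁ = [1360×0.58/(4×5.67×10⁻⁸×2.65²)]^(1/4) = 149.18 K.
T₂ = [1360×0.36/(4×5.67×10⁻⁸×5.73²)]^(1/4) = 90.05 K.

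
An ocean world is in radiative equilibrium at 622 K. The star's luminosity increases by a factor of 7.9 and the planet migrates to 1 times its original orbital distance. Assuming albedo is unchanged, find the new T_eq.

T_eq ≈ 1040 K

T_eq ∝ L^(1/4) · d^(−1/2).
T′ = 622 × 7.9^(1/4) / 1^(1/2) = 1040 K.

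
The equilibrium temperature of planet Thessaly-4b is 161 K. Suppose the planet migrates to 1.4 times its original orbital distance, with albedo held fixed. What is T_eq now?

T_eq ∝ L^(1/4) · d^(−1/2).
T′ = 161 / 1.4^(1/2) = 136 K.

T_eq ≈ 136 K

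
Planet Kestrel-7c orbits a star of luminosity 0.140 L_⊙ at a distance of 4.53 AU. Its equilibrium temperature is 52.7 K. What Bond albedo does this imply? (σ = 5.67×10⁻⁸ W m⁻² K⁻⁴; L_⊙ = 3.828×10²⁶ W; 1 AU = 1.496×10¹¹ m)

A ≈ 0.81

d = 4.53 AU = 6.78×10¹¹ m.
L = 0.140 × 3.828×10²⁶ = 5.36×10²⁵ W.
Flux: S = L/(4πd²) = 5.36×10²⁵/(4π×(6.78×10¹¹)²) = 9.29 W m⁻².
From T_eq⁴ = S(1−A)/(4σ): 1−A = 4σT_eq⁴/S.
1−A = 4 × 5.67×10⁻⁸ × (52.7)⁴ / 9.29 = 0.188.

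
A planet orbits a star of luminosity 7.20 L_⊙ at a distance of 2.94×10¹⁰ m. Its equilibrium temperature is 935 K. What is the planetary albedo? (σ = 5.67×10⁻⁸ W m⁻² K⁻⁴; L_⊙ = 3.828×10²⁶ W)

L = 7.20 × 3.828×10²⁶ = 2.76×10²⁷ W.
Flux: S = L/(4πd²) = 2.76×10²⁷/(4π×(2.94×10¹⁰)²) = 2.54×10⁵ W m⁻².
From T_eq⁴ = S(1−A)/(4σ): 1−A = 4σT_eq⁴/S.
1−A = 4 × 5.67×10⁻⁸ × (935)⁴ / 2.54×10⁵ = 0.683.

A ≈ 0.32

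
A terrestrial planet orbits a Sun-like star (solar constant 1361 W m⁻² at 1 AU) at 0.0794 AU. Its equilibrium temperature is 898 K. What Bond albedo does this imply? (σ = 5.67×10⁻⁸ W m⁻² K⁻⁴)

A ≈ 0.32

Flux at 0.0794 AU: S = 1361/0.0794² = 2.16×10⁵ W m⁻².
From T_eq⁴ = S(1−A)/(4σ): 1−A = 4σT_eq⁴/S.
1−A = 4 × 5.67×10⁻⁸ × (898)⁴ / 2.16×10⁵ = 0.683.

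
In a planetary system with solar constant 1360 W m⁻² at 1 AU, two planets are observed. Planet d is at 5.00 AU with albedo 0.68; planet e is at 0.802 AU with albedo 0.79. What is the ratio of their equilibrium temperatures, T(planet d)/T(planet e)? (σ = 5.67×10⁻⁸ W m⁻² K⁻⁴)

T_eq = [S₀(1−A)/(4σd²)]^(1/4), so T ∝ (1−A)^(1/4) / √d.
T₁ = [1360×0.32/(4×5.67×10⁻⁸×5.00²)]^(1/4) = 93.60 K.
T₂ = [1360×0.21/(4×5.67×10⁻⁸×0.802²)]^(1/4) = 210.35 K.

T₁/T₂ ≈ 0.445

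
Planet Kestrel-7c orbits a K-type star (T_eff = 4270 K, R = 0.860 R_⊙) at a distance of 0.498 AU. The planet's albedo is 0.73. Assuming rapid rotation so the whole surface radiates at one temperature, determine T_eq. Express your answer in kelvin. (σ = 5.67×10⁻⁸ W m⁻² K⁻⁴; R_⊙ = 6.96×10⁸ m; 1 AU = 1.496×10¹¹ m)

T_eq ≈ 195 K

R_⋆ = 0.860 × 6.96×10⁸ = 5.99×10⁸ m.
d = 0.498 AU = 7.45×10¹⁰ m.
L = 4πR_⋆²σT_⋆⁴ = 4π(5.99×10⁸)² × 5.67×10⁻⁸ × (4270)⁴ = 8.49×10²⁵ W.
S = L/(4πd²) = 1220 W m⁻².
Energy balance: absorbed = emitted ⇒ πR²·S(1−A) = 4πR²·σT_eq⁴, so T_eq⁴ = S(1−A)/(4σ).
T_eq = [1220 × 0.27 / (4 × 5.67×10⁻⁸)]^(1/4) = (1.45×10⁹)^(1/4) = 195 K.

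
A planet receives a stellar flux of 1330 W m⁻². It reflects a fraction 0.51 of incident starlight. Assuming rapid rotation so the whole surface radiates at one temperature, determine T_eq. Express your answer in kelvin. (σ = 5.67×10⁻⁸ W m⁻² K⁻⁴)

Energy balance: absorbed = emitted ⇒ πR²·S(1−A) = 4πR²·σT_eq⁴, so T_eq⁴ = S(1−A)/(4σ).
T_eq = [1330 × 0.49 / (4 × 5.67×10⁻⁸)]^(1/4) = (2.87×10⁹)^(1/4) = 232 K.

T_eq ≈ 232 K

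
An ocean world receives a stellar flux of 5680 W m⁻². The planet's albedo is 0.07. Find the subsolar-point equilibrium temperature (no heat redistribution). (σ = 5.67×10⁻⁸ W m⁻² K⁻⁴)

T_ss ≈ 552 K

At the subsolar point the surface absorbs S(1−A) and emits σT⁴ per unit area — no factor of 4, since only the local patch is in balance.
T = [5680 × 0.93 / 5.67×10⁻⁸]^(1/4) = (9.32×10¹⁰)^(1/4) = 552 K.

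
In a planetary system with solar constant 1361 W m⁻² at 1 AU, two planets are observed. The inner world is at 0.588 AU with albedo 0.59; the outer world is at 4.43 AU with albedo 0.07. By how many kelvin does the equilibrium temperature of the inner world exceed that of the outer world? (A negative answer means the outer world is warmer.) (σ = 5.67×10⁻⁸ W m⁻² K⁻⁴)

T_eq = [S₀(1−A)/(4σd²)]^(1/4), so T ∝ (1−A)^(1/4) / √d.
T₁ = [1361×0.41/(4×5.67×10⁻⁸×0.588²)]^(1/4) = 290.44 K.
T₂ = [1361×0.93/(4×5.67×10⁻⁸×4.43²)]^(1/4) = 129.86 K.

ΔT ≈ 160.6 K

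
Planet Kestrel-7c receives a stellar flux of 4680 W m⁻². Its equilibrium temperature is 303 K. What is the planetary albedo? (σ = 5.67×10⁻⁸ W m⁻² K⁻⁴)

From T_eq⁴ = S(1−A)/(4σ): 1−A = 4σT_eq⁴/S.
1−A = 4 × 5.67×10⁻⁸ × (303)⁴ / 4680 = 0.408.

A ≈ 0.59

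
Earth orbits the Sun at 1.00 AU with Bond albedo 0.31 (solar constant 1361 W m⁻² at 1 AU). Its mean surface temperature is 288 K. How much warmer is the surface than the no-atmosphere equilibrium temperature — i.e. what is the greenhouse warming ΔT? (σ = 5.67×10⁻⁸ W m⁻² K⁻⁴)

S = 1361/1.00² = 1361 W m⁻².
T_eq = [S(1−A)/(4σ)]^(1/4) = [1361×0.69/(4×5.67×10⁻⁸)]^(1/4) = 253.7 K.
ΔT = T_surf − T_eq = 288 − 253.7.

ΔT ≈ 34.3 K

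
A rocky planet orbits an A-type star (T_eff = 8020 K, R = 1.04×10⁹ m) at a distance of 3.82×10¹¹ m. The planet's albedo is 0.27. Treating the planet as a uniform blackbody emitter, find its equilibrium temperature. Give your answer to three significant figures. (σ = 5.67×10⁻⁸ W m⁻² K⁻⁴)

L = 4πR_⋆²σT_⋆⁴ = 4π(1.04×10⁹)² × 5.67×10⁻⁸ × (8020)⁴ = 3.19×10²⁷ W.
S = L/(4πd²) = 1740 W m⁻².
Energy balance: absorbed = emitted ⇒ πR²·S(1−A) = 4πR²·σT_eq⁴, so T_eq⁴ = S(1−A)/(4σ).
T_eq = [1740 × 0.73 / (4 × 5.67×10⁻⁸)]^(1/4) = (5.60×10⁹)^(1/4) = 274 K.

T_eq ≈ 274 K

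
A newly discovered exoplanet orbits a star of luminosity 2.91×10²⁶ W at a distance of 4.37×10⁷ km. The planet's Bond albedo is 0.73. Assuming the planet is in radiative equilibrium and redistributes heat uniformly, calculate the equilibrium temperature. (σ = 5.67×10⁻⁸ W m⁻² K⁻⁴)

d = 4.37×10⁷ km = 4.37×10¹⁰ m.
Flux: S = L/(4πd²) = 2.91×10²⁶/(4π×(4.37×10¹⁰)²) = 1.21×10⁴ W m⁻².
Energy balance: absorbed = emitted ⇒ πR²·S(1−A) = 4πR²·σT_eq⁴, so T_eq⁴ = S(1−A)/(4σ).
T_eq = [1.21×10⁴ × 0.27 / (4 × 5.67×10⁻⁸)]^(1/4) = (1.44×10¹⁰)^(1/4) = 347 K.

T_eq ≈ 347 K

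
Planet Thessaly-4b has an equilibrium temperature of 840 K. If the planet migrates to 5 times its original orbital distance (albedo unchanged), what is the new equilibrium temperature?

T_eq ≈ 376 K

T_eq ∝ L^(1/4) · d^(−1/2).
T′ = 840 / 5^(1/2) = 376 K.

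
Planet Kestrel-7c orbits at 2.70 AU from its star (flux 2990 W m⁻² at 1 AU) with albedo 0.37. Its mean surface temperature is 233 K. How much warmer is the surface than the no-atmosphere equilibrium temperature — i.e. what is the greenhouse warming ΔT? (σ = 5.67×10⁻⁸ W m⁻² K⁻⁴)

S = 2990/2.70² = 410.2 W m⁻².
T_eq = [S(1−A)/(4σ)]^(1/4) = [410.2×0.63/(4×5.67×10⁻⁸)]^(1/4) = 183.7 K.
ΔT = T_surf − T_eq = 233 − 183.7.

ΔT ≈ 49.3 K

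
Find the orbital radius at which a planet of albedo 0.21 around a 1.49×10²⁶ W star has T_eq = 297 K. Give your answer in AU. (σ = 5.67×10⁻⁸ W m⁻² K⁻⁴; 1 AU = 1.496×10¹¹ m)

From T_eq⁴ = L(1−A)/(16πσd²): d = √[L(1−A)/(16πσT_eq⁴)].
d = √[1.49×10²⁶ × 0.79 / (16π × 5.67×10⁻⁸ × (297)⁴)] = 7.29×10¹⁰ m = 0.487 AU.

d ≈ 0.487 AU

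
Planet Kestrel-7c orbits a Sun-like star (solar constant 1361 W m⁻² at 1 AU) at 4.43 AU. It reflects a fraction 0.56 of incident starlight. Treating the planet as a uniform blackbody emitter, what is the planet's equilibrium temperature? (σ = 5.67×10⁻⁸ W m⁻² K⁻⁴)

T_eq ≈ 108 K

Flux at 4.43 AU: S = 1361/4.43² = 69.4 W m⁻².
Energy balance: absorbed = emitted ⇒ πR²·S(1−A) = 4πR²·σT_eq⁴, so T_eq⁴ = S(1−A)/(4σ).
T_eq = [69.4 × 0.44 / (4 × 5.67×10⁻⁸)]^(1/4) = (1.35×10⁸)^(1/4) = 108 K.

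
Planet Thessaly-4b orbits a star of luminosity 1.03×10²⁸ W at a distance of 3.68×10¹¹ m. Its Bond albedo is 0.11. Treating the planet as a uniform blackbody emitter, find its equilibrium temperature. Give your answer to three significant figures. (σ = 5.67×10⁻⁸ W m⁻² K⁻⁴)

T_eq ≈ 393 K

Flux: S = L/(4πd²) = 1.03×10²⁸/(4π×(3.68×10¹¹)²) = 6050 W m⁻².
Energy balance: absorbed = emitted ⇒ πR²·S(1−A) = 4πR²·σT_eq⁴, so T_eq⁴ = S(1−A)/(4σ).
T_eq = [6050 × 0.89 / (4 × 5.67×10⁻⁸)]^(1/4) = (2.38×10¹⁰)^(1/4) = 393 K.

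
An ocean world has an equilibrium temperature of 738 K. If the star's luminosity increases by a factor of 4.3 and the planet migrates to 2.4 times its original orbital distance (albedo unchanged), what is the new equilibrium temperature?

T_eq ≈ 686 K

T_eq ∝ L^(1/4) · d^(−1/2).
T′ = 738 × 4.3^(1/4) / 2.4^(1/2) = 686 K.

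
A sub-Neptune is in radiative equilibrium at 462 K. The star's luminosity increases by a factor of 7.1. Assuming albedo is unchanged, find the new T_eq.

T_eq ≈ 754 K

T_eq ∝ L^(1/4) · d^(−1/2).
T′ = 462 × 7.1^(1/4) = 754 K.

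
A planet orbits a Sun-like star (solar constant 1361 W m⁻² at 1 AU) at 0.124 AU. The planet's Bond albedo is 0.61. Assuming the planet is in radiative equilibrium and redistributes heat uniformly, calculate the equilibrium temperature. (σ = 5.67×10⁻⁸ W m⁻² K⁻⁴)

T_eq ≈ 625 K

Flux at 0.124 AU: S = 1361/0.124² = 8.85×10⁴ W m⁻².
Energy balance: absorbed = emitted ⇒ πR²·S(1−A) = 4πR²·σT_eq⁴, so T_eq⁴ = S(1−A)/(4σ).
T_eq = [8.85×10⁴ × 0.39 / (4 × 5.67×10⁻⁸)]^(1/4) = (1.52×10¹¹)^(1/4) = 625 K.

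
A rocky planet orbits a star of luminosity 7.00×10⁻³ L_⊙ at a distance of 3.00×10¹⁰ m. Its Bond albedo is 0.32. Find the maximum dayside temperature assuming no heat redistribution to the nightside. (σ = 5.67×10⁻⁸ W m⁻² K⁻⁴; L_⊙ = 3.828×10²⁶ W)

T_ss ≈ 231 K

L = 7.00×10⁻³ × 3.828×10²⁶ = 2.68×10²⁴ W.
Flux: S = L/(4πd²) = 2.68×10²⁴/(4π×(3.00×10¹⁰)²) = 237 W m⁻².
With no redistribution each surface element balances locally: S(1−A) = σT⁴.
T = [237 × 0.68 / 5.67×10⁻⁸]^(1/4) = (2.84×10⁹)^(1/4) = 231 K.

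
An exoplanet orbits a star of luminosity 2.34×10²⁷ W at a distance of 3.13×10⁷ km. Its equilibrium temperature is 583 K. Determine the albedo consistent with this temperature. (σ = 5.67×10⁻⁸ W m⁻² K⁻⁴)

d = 3.13×10⁷ km = 3.13×10¹⁰ m.
Flux: S = L/(4πd²) = 2.34×10²⁷/(4π×(3.13×10¹⁰)²) = 1.90×10⁵ W m⁻².
From T_eq⁴ = S(1−A)/(4σ): 1−A = 4σT_eq⁴/S.
1−A = 4 × 5.67×10⁻⁸ × (583)⁴ / 1.90×10⁵ = 0.138.

A ≈ 0.86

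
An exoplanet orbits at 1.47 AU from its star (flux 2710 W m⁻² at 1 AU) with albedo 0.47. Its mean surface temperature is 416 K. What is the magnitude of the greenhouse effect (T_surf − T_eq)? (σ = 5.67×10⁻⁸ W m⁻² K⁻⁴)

ΔT ≈ 183.3 K

S = 2710/1.47² = 1254 W m⁻².
T_eq = [S(1−A)/(4σ)]^(1/4) = [1254×0.53/(4×5.67×10⁻⁸)]^(1/4) = 232.7 K.
ΔT = T_surf − T_eq = 416 − 232.7.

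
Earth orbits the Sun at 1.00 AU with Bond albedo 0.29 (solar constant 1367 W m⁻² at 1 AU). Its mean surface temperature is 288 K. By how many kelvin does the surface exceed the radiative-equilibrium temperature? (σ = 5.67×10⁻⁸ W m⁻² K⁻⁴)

ΔT ≈ 32.2 K

S = 1367/1.00² = 1367 W m⁻².
T_eq = [S(1−A)/(4σ)]^(1/4) = [1367×0.71/(4×5.67×10⁻⁸)]^(1/4) = 255.8 K.
ΔT = T_surf − T_eq = 288 − 255.8.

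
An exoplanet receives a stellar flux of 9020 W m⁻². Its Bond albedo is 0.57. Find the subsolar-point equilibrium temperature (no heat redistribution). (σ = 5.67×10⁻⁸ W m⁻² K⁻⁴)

T_ss ≈ 511 K

At the subsolar point the surface absorbs S(1−A) and emits σT⁴ per unit area — no factor of 4, since only the local patch is in balance.
T = [9020 × 0.43 / 5.67×10⁻⁸]^(1/4) = (6.84×10¹⁰)^(1/4) = 511 K.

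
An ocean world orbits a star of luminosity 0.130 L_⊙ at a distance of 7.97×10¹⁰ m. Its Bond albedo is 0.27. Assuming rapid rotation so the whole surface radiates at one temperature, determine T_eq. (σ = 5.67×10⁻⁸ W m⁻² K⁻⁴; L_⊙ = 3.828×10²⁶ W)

L = 0.130 × 3.828×10²⁶ = 4.98×10²⁵ W.
Flux: S = L/(4πd²) = 4.98×10²⁵/(4π×(7.97×10¹⁰)²) = 623 W m⁻².
Energy balance: absorbed = emitted ⇒ πR²·S(1−A) = 4πR²·σT_eq⁴, so T_eq⁴ = S(1−A)/(4σ).
T_eq = [623 × 0.73 / (4 × 5.67×10⁻⁸)]^(1/4) = (2.01×10⁹)^(1/4) = 212 K.

T_eq ≈ 212 K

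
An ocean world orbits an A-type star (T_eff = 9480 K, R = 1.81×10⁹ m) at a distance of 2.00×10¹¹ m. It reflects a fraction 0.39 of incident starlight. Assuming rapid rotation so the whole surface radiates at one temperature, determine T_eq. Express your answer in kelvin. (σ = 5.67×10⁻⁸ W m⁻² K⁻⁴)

L = 4πR_⋆²σT_⋆⁴ = 4π(1.81×10⁹)² × 5.67×10⁻⁸ × (9480)⁴ = 1.89×10²⁸ W.
S = L/(4πd²) = 3.75×10⁴ W m⁻².
Energy balance: absorbed = emitted ⇒ πR²·S(1−A) = 4πR²·σT_eq⁴, so T_eq⁴ = S(1−A)/(4σ).
T_eq = [3.75×10⁴ × 0.61 / (4 × 5.67×10⁻⁸)]^(1/4) = (1.01×10¹¹)^(1/4) = 564 K.

T_eq ≈ 564 K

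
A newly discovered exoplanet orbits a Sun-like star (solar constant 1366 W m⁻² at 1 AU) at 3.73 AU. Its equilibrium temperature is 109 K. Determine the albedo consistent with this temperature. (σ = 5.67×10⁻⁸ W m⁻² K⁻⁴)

A ≈ 0.67

Flux at 3.73 AU: S = 1366/3.73² = 98.2 W m⁻².
From T_eq⁴ = S(1−A)/(4σ): 1−A = 4σT_eq⁴/S.
1−A = 4 × 5.67×10⁻⁸ × (109)⁴ / 98.2 = 0.326.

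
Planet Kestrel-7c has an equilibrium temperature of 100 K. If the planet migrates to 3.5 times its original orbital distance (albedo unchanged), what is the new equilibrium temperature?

T_eq ≈ 53.5 K

T_eq ∝ L^(1/4) · d^(−1/2).
T′ = 100 / 3.5^(1/2) = 53.5 K.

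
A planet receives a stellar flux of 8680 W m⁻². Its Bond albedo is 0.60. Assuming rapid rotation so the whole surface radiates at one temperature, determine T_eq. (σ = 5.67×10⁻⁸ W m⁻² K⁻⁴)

Energy balance: absorbed = emitted ⇒ πR²·S(1−A) = 4πR²·σT_eq⁴, so T_eq⁴ = S(1−A)/(4σ).
T_eq = [8680 × 0.40 / (4 × 5.67×10⁻⁸)]^(1/4) = (1.53×10¹⁰)^(1/4) = 352 K.

T_eq ≈ 352 K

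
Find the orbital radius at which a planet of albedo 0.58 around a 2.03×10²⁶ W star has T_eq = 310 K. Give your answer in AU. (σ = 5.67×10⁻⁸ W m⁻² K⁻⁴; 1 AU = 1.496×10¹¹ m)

From T_eq⁴ = L(1−A)/(16πσd²): d = √[L(1−A)/(16πσT_eq⁴)].
d = √[2.03×10²⁶ × 0.42 / (16π × 5.67×10⁻⁸ × (310)⁴)] = 5.69×10¹⁰ m = 0.380 AU.

d ≈ 0.380 AU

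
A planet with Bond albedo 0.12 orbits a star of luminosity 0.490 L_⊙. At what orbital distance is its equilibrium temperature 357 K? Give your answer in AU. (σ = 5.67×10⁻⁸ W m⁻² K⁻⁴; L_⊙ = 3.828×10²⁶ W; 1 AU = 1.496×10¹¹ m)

L = 0.490 × 3.828×10²⁶ = 1.88×10²⁶ W.
From T_eq⁴ = L(1−A)/(16πσd²): d = √[L(1−A)/(16πσT_eq⁴)].
d = √[1.88×10²⁶ × 0.88 / (16π × 5.67×10⁻⁸ × (357)⁴)] = 5.97×10¹⁰ m = 0.399 AU.

d ≈ 0.399 AU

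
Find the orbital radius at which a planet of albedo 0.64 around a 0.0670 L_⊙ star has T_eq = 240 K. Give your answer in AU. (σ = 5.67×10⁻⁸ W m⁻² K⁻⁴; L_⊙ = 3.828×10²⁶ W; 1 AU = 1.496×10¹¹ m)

d ≈ 0.209 AU

L = 0.0670 × 3.828×10²⁶ = 2.56×10²⁵ W.
From T_eq⁴ = L(1−A)/(16πσd²): d = √[L(1−A)/(16πσT_eq⁴)].
d = √[2.56×10²⁵ × 0.36 / (16π × 5.67×10⁻⁸ × (240)⁴)] = 3.12×10¹⁰ m = 0.209 AU.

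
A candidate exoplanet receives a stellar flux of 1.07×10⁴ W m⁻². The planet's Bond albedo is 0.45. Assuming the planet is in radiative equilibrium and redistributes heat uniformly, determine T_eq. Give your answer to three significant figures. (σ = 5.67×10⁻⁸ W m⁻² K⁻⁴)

Energy balance: absorbed = emitted ⇒ πR²·S(1−A) = 4πR²·σT_eq⁴, so T_eq⁴ = S(1−A)/(4σ).
T_eq = [1.07×10⁴ × 0.55 / (4 × 5.67×10⁻⁸)]^(1/4) = (2.59×10¹⁰)^(1/4) = 401 K.

T_eq ≈ 401 K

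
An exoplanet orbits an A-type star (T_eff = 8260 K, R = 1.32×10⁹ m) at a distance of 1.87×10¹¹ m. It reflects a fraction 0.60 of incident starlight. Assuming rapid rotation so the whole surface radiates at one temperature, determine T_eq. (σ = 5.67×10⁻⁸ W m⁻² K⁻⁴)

T_eq ≈ 390 K

L = 4πR_⋆²σT_⋆⁴ = 4π(1.32×10⁹)² × 5.67×10⁻⁸ × (8260)⁴ = 5.78×10²⁷ W.
S = L/(4πd²) = 1.32×10⁴ W m⁻².
Energy balance: absorbed = emitted ⇒ πR²·S(1−A) = 4πR²·σT_eq⁴, so T_eq⁴ = S(1−A)/(4σ).
T_eq = [1.32×10⁴ × 0.40 / (4 × 5.67×10⁻⁸)]^(1/4) = (2.32×10¹⁰)^(1/4) = 390 K.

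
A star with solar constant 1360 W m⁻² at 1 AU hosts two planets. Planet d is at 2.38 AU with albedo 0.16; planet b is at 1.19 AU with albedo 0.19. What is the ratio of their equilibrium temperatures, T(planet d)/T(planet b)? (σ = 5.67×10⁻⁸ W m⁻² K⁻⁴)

T_eq = [S₀(1−A)/(4σd²)]^(1/4), so T ∝ (1−A)^(1/4) / √d.
T₁ = [1360×0.84/(4×5.67×10⁻⁸×2.38²)]^(1/4) = 172.69 K.
T₂ = [1360×0.81/(4×5.67×10⁻⁸×1.19²)]^(1/4) = 242.00 K.

T₁/T₂ ≈ 0.714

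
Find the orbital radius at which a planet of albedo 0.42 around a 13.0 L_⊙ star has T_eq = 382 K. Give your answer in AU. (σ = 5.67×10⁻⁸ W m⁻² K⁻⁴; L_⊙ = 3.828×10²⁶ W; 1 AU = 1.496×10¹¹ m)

L = 13.0 × 3.828×10²⁶ = 4.98×10²⁷ W.
From T_eq⁴ = L(1−A)/(16πσd²): d = √[L(1−A)/(16πσT_eq⁴)].
d = √[4.98×10²⁷ × 0.58 / (16π × 5.67×10⁻⁸ × (382)⁴)] = 2.18×10¹¹ m = 1.46 AU.

d ≈ 1.46 AU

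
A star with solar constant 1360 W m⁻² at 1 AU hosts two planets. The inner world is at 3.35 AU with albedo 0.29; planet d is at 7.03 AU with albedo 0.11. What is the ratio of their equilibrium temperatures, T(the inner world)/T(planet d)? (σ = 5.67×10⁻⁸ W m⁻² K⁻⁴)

T_eq = [S₀(1−A)/(4σd²)]^(1/4), so T ∝ (1−A)^(1/4) / √d.
T₁ = [1360×0.71/(4×5.67×10⁻⁸×3.35²)]^(1/4) = 139.56 K.
T₂ = [1360×0.89/(4×5.67×10⁻⁸×7.03²)]^(1/4) = 101.94 K.

T₁/T₂ ≈ 1.369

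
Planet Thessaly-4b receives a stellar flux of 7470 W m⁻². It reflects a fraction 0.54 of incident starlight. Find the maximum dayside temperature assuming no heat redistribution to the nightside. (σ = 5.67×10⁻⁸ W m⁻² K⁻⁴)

T_ss ≈ 496 K

With no redistribution each surface element balances locally: S(1−A) = σT⁴.
T = [7470 × 0.46 / 5.67×10⁻⁸]^(1/4) = (6.06×10¹⁰)^(1/4) = 496 K.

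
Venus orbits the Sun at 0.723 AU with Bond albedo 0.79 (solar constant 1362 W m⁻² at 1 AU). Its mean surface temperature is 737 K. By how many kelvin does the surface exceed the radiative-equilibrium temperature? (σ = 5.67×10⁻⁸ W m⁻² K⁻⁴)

ΔT ≈ 515.4 K

S = 1362/0.723² = 2606 W m⁻².
T_eq = [S(1−A)/(4σ)]^(1/4) = [2606×0.21/(4×5.67×10⁻⁸)]^(1/4) = 221.6 K.
ΔT = T_surf − T_eq = 737 − 221.6.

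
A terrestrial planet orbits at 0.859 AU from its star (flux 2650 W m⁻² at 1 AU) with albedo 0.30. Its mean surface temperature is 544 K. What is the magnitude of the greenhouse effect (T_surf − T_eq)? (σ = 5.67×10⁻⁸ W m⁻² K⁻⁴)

ΔT ≈ 219.5 K

S = 2650/0.859² = 3591 W m⁻².
T_eq = [S(1−A)/(4σ)]^(1/4) = [3591×0.70/(4×5.67×10⁻⁸)]^(1/4) = 324.5 K.
ΔT = T_surf − T_eq = 544 − 324.5.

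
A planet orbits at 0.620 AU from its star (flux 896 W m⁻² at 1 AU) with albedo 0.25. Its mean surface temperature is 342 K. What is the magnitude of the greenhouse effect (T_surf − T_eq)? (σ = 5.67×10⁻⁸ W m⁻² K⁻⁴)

S = 896/0.620² = 2331 W m⁻².
T_eq = [S(1−A)/(4σ)]^(1/4) = [2331×0.75/(4×5.67×10⁻⁸)]^(1/4) = 296.3 K.
ΔT = T_surf − T_eq = 342 − 296.3.

ΔT ≈ 45.7 K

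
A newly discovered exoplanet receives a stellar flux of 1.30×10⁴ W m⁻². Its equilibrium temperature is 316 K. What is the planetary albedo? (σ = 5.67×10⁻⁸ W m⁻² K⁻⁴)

From T_eq⁴ = S(1−A)/(4σ): 1−A = 4σT_eq⁴/S.
1−A = 4 × 5.67×10⁻⁸ × (316)⁴ / 1.30×10⁴ = 0.174.

A ≈ 0.83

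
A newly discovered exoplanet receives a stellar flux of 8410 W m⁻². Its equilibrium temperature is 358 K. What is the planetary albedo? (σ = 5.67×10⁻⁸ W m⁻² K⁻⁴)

From T_eq⁴ = S(1−A)/(4σ): 1−A = 4σT_eq⁴/S.
1−A = 4 × 5.67×10⁻⁸ × (358)⁴ / 8410 = 0.443.

A ≈ 0.56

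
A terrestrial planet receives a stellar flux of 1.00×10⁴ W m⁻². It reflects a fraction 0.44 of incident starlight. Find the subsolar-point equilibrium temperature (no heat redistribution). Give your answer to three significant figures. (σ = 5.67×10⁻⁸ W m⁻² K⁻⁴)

T_ss ≈ 561 K

At the subsolar point the surface absorbs S(1−A) and emits σT⁴ per unit area — no factor of 4, since only the local patch is in balance.
T = [1.00×10⁴ × 0.56 / 5.67×10⁻⁸]^(1/4) = (9.88×10¹⁰)^(1/4) = 561 K.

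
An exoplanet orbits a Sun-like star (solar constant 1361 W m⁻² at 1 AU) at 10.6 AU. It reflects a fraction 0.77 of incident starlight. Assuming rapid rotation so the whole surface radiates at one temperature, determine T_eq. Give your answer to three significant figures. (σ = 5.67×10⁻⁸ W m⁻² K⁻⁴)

Flux at 10.6 AU: S = 1361/10.6² = 12.1 W m⁻².
Energy balance: absorbed = emitted ⇒ πR²·S(1−A) = 4πR²·σT_eq⁴, so T_eq⁴ = S(1−A)/(4σ).
T_eq = [12.1 × 0.23 / (4 × 5.67×10⁻⁸)]^(1/4) = (1.23×10⁷)^(1/4) = 59.2 K.

T_eq ≈ 59.2 K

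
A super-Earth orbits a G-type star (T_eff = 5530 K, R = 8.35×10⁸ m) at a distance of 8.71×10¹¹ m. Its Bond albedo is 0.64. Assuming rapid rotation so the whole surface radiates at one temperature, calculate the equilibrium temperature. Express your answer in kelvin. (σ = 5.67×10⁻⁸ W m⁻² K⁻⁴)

T_eq ≈ 93.8 K

L = 4πR_⋆²σT_⋆⁴ = 4π(8.35×10⁸)² × 5.67×10⁻⁸ × (5530)⁴ = 4.65×10²⁶ W.
S = L/(4πd²) = 48.7 W m⁻².
Energy balance: absorbed = emitted ⇒ πR²·S(1−A) = 4πR²·σT_eq⁴, so T_eq⁴ = S(1−A)/(4σ).
T_eq = [48.7 × 0.36 / (4 × 5.67×10⁻⁸)]^(1/4) = (7.74×10⁷)^(1/4) = 93.8 K.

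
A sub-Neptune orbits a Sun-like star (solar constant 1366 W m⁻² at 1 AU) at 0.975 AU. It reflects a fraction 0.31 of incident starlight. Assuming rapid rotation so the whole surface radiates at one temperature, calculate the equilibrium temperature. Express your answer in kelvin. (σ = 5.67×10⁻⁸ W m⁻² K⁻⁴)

Flux at 0.975 AU: S = 1366/0.975² = 1440 W m⁻².
Energy balance: absorbed = emitted ⇒ πR²·S(1−A) = 4πR²·σT_eq⁴, so T_eq⁴ = S(1−A)/(4σ).
T_eq = [1440 × 0.69 / (4 × 5.67×10⁻⁸)]^(1/4) = (4.37×10⁹)^(1/4) = 257 K.

T_eq ≈ 257 K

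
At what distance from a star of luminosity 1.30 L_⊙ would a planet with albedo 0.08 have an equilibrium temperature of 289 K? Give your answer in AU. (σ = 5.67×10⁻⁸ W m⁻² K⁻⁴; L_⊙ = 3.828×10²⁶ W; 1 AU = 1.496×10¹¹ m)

L = 1.30 × 3.828×10²⁶ = 4.98×10²⁶ W.
From T_eq⁴ = L(1−A)/(16πσd²): d = √[L(1−A)/(16πσT_eq⁴)].
d = √[4.98×10²⁶ × 0.92 / (16π × 5.67×10⁻⁸ × (289)⁴)] = 1.52×10¹¹ m = 1.01 AU.

d ≈ 1.01 AU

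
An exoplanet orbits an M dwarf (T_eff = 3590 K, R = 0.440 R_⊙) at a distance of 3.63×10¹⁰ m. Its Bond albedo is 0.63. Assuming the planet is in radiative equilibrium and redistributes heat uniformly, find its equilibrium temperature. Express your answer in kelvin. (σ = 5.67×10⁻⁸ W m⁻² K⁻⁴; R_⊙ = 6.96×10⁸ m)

R_⋆ = 0.440 × 6.96×10⁸ = 3.06×10⁸ m.
L = 4πR_⋆²σT_⋆⁴ = 4π(3.06×10⁸)² × 5.67×10⁻⁸ × (3590)⁴ = 1.11×10²⁵ W.
S = L/(4πd²) = 670 W m⁻².
Energy balance: absorbed = emitted ⇒ πR²·S(1−A) = 4πR²·σT_eq⁴, so T_eq⁴ = S(1−A)/(4σ).
T_eq = [670 × 0.37 / (4 × 5.67×10⁻⁸)]^(1/4) = (1.09×10⁹)^(1/4) = 182 K.

T_eq ≈ 182 K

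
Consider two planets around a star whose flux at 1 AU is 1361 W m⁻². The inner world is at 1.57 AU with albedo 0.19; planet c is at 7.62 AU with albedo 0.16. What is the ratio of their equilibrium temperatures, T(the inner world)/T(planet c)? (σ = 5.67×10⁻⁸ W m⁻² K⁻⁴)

T_eq = [S₀(1−A)/(4σd²)]^(1/4), so T ∝ (1−A)^(1/4) / √d.
T₁ = [1361×0.81/(4×5.67×10⁻⁸×1.57²)]^(1/4) = 210.73 K.
T₂ = [1361×0.84/(4×5.67×10⁻⁸×7.62²)]^(1/4) = 96.53 K.

T₁/T₂ ≈ 2.183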